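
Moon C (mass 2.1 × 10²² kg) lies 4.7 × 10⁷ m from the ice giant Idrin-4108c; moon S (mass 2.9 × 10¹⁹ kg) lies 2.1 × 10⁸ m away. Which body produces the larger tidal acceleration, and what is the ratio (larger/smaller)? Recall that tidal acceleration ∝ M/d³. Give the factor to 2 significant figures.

Moon C, by a factor of ≈ 65000

Tidal stretch scales as M/d³; compute that for each body.
Moon C: (2.1 × 10²²) / (4.7 × 10⁷)³ = 2.023 × 10⁻¹
Moon S: (2.9 × 10¹⁹) / (2.1 × 10⁸)³ = 3.131 × 10⁻⁶
Ratio (larger/smaller) = 65000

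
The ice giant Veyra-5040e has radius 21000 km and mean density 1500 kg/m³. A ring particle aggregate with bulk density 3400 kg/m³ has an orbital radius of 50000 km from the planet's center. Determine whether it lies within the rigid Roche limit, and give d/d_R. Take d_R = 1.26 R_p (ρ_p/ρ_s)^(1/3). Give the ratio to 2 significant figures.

d_R = 1.26 × (21000 km) × (1500/3400)^(1/3) = 20140 km
d/d_R = (50000) / (20140) = 2.5
Since d/d_R > 1, the body is outside the Roche limit.

outside; d/d_R ≈ 2.5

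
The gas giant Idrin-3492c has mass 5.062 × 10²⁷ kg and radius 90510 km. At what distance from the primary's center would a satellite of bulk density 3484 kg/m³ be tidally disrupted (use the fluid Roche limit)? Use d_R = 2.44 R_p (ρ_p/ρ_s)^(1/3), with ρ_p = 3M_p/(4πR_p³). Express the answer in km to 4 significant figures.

1.714 × 10⁵ km

ρ_p = 3M_p/(4πR_p³) = 3 × (5.062 × 10²⁷) / (4π × (9.051 × 10⁷ m)³) = 1630 kg/m³
d_R = 2.44 × 90510 km × (1630/3484)^(1/3)
    = 1.714 × 10⁵ km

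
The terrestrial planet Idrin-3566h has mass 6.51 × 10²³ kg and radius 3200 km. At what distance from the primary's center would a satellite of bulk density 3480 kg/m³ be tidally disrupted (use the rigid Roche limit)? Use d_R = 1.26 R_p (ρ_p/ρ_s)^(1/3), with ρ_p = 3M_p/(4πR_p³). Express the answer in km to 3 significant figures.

4470 km

ρ_p = 3M_p/(4πR_p³) = 3 × (6.51 × 10²³) / (4π × (3.20 × 10⁶ m)³) = 4740 kg/m³
d_R = 1.26 × 3200 km × (4740/3480)^(1/3)
    = 4470 km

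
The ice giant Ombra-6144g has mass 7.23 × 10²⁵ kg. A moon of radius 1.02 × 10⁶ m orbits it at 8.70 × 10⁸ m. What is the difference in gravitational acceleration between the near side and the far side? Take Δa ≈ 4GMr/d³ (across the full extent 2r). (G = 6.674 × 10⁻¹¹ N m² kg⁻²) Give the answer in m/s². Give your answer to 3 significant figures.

2.99 × 10⁻⁵ m/s²

Δg = 4GMr/d³
   = 4 × (6.674 × 10⁻¹¹) × (7.23 × 10²⁵) × (1.02 × 10⁶) / (8.70 × 10⁸)³
   = 2.99 × 10⁻⁵ m/s²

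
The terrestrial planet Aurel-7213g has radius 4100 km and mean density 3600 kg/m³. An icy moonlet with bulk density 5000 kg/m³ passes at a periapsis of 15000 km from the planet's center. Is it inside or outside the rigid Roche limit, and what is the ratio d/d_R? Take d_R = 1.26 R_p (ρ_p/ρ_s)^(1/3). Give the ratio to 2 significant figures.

d_R = 1.26 × (4100 km) × (3600/5000)^(1/3) = 4630 km
d/d_R = (15000) / (4630) = 3.2
Since d/d_R > 1, the body is outside the Roche limit.

outside; d/d_R ≈ 3.2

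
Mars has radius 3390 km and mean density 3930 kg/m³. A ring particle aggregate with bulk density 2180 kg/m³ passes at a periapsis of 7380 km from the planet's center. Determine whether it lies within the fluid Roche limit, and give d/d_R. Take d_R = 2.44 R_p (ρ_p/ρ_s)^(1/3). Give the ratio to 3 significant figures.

inside; d/d_R ≈ 0.733

d_R = 2.44 × (3390 km) × (3930/2180)^(1/3) = 10070 km
d/d_R = (7380) / (10070) = 0.733
Since d/d_R < 1, the body is inside the Roche limit.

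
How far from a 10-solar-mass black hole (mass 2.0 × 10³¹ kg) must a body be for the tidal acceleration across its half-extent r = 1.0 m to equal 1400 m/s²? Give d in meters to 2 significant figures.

1.2 × 10⁶ m

2GMr/d³ = a_tidal  ⇒  d = (2GMr / a_tidal)^(1/3)
d = (2 × 6.674×10⁻¹¹ × (2.0 × 10³¹) × (1.0) / (1400))^(1/3)
  = 1.2 × 10⁶ m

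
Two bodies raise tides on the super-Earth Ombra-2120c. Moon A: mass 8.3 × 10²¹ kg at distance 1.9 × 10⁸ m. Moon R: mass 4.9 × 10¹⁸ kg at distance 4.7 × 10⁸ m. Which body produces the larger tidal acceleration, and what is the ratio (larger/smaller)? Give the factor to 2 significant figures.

Tidal acceleration ∝ M/d³, so compare M/d³ for each.
Moon A: (8.3 × 10²¹) / (1.9 × 10⁸)³ = 1.210 × 10⁻³
Moon R: (4.9 × 10¹⁸) / (4.7 × 10⁸)³ = 4.720 × 10⁻⁸
Ratio (larger/smaller) = 26000

Moon A, by a factor of ≈ 26000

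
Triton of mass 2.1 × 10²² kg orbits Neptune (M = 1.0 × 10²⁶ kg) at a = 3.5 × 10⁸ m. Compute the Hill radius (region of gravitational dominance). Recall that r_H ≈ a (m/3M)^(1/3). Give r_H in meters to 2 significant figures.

r_H ≈ a (m/3M)^(1/3)
    = (3.5 × 10⁸) × (2.1 × 10²² / (3 × 1.0 × 10²⁶))^(1/3)
    = 1.4 × 10⁷ m

1.4 × 10⁷ m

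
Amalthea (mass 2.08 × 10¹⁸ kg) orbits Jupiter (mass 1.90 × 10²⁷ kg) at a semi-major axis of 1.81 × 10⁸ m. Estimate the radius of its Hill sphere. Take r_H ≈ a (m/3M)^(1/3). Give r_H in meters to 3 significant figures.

r_H ≈ a (m/3M)^(1/3)
    = (1.81 × 10⁸) × (2.08 × 10¹⁸ / (3 × 1.90 × 10²⁷))^(1/3)
    = 1.29 × 10⁵ m

1.29 × 10⁵ m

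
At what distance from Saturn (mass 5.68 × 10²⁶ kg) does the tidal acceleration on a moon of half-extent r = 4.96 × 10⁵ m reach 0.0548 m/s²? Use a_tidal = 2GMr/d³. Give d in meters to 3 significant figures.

8.82 × 10⁷ m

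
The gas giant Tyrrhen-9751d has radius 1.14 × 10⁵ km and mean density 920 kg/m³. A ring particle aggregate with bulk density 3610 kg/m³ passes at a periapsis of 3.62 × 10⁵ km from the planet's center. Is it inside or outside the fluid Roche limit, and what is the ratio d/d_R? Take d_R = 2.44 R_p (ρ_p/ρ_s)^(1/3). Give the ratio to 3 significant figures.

outside; d/d_R ≈ 2.05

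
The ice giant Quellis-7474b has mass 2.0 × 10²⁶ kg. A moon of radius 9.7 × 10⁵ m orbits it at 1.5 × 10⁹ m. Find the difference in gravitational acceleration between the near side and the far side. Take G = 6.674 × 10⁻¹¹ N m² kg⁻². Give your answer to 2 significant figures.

1.5 × 10⁻⁵ m/s²

a_tidal = 4GMr/d³
        = 4 × (6.674 × 10⁻¹¹) × (2.0 × 10²⁶) × (9.7 × 10⁵) / (1.5 × 10⁹)³
        = 1.5 × 10⁻⁵ m/s²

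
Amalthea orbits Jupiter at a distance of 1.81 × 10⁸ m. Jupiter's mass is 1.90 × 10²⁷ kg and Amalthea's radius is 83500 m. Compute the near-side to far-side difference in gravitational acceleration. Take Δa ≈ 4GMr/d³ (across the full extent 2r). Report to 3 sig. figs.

7.14 × 10⁻³ m/s²

a_tidal = 4GMr/d³
        = 4 × (6.674 × 10⁻¹¹) × (1.90 × 10²⁷) × (83500) / (1.81 × 10⁸)³
        = 7.14 × 10⁻³ m/s²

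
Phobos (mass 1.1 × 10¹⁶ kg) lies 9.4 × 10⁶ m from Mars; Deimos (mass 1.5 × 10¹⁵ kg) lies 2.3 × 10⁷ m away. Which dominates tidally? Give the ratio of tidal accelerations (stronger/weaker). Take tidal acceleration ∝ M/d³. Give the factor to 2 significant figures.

Phobos, by a factor of ≈ 110

Tidal stretch scales as M/d³; compute that for each body.
Phobos: (1.1 × 10¹⁶) / (9.4 × 10⁶)³ = 1.324 × 10⁻⁵
Deimos: (1.5 × 10¹⁵) / (2.3 × 10⁷)³ = 1.233 × 10⁻⁷
Ratio (larger/smaller) = 110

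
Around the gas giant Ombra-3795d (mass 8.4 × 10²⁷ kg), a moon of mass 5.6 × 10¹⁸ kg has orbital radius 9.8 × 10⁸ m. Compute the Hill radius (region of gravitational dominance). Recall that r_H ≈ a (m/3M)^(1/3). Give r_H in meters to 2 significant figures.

5.9 × 10⁵ m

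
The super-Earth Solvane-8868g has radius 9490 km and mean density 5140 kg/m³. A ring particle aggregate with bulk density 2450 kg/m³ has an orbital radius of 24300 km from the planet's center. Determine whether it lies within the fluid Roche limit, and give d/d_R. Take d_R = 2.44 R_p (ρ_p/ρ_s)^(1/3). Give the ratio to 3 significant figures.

d_R = 2.44 × (9490 km) × (5140/2450)^(1/3) = 29640 km
d/d_R = (24300) / (29640) = 0.820
Since d/d_R < 1, the body is inside the Roche limit.

inside; d/d_R ≈ 0.820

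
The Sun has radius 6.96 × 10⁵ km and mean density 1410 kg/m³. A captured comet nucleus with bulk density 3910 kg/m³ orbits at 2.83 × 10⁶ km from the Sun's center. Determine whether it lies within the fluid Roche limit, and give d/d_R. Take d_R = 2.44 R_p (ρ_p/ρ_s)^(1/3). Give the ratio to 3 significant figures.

d_R = 2.44 × (6.96 × 10⁵ km) × (1410/3910)^(1/3) = 1.209 × 10⁶ km
d/d_R = (2.83 × 10⁶) / (1.209 × 10⁶) = 2.34
Since d/d_R > 1, the body is outside the Roche limit.

outside; d/d_R ≈ 2.34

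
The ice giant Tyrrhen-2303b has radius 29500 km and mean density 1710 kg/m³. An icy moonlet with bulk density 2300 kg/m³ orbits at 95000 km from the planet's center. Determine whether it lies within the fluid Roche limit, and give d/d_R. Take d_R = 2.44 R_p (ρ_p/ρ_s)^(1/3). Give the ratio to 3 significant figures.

d_R = 2.44 × (29500 km) × (1710/2300)^(1/3) = 65210 km
d/d_R = (95000) / (65210) = 1.46
Since d/d_R > 1, the body is outside the Roche limit.

outside; d/d_R ≈ 1.46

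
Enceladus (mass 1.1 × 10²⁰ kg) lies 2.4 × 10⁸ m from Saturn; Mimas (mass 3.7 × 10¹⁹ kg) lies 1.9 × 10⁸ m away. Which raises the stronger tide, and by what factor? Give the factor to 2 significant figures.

Enceladus, by a factor of ≈ 1.5

Tidal acceleration ∝ M/d³, so compare M/d³ for each.
Enceladus: (1.1 × 10²⁰) / (2.4 × 10⁸)³ = 7.957 × 10⁻⁶
Mimas: (3.7 × 10¹⁹) / (1.9 × 10⁸)³ = 5.394 × 10⁻⁶
Ratio (larger/smaller) = 1.5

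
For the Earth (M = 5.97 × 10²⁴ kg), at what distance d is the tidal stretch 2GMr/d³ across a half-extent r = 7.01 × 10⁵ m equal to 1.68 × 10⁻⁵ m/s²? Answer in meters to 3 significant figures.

3.22 × 10⁸ m

2GMr/d³ = a_tidal  ⇒  d = (2GMr / a_tidal)^(1/3)
d = (2 × 6.674×10⁻¹¹ × (5.97 × 10²⁴) × (7.01 × 10⁵) / (1.68 × 10⁻⁵))^(1/3)
  = 3.22 × 10⁸ m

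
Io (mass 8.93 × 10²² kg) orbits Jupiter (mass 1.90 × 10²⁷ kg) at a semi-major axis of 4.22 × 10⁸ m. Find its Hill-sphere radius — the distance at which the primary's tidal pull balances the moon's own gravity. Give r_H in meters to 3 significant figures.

1.06 × 10⁷ m

r_H ≈ a (m/3M)^(1/3)
    = (4.22 × 10⁸) × (8.93 × 10²² / (3 × 1.90 × 10²⁷))^(1/3)
    = 1.06 × 10⁷ m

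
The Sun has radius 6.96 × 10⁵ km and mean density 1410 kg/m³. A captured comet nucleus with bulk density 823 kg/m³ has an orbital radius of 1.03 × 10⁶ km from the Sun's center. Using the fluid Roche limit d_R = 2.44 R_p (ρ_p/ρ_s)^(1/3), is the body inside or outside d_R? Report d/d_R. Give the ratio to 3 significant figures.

inside; d/d_R ≈ 0.507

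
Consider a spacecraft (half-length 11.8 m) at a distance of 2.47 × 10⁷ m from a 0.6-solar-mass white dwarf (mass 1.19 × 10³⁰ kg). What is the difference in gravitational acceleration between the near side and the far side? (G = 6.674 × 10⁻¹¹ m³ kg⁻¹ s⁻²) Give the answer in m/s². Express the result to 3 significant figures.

a_tidal = 4GMr/d³
        = 4 × (6.674 × 10⁻¹¹) × (1.19 × 10³⁰) × (11.8) / (2.47 × 10⁷)³
        = 2.49 × 10⁻¹ m/s²

2.49 × 10⁻¹ m/s²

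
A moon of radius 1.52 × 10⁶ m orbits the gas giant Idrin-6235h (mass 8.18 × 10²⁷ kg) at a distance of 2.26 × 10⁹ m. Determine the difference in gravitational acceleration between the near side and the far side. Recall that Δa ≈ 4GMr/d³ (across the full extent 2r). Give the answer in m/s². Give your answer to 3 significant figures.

2.88 × 10⁻⁴ m/s²

Differencing GM/(d−r)² and GM/(d+r)² to first order in r/d gives 4GMr/d³.
Δg = 4GMr/d³
   = 4 × (6.674 × 10⁻¹¹) × (8.18 × 10²⁷) × (1.52 × 10⁶) / (2.26 × 10⁹)³
   = 2.88 × 10⁻⁴ m/s²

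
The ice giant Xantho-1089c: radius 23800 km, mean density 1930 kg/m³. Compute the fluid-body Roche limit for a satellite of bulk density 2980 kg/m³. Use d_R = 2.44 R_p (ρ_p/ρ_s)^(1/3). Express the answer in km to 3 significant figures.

d_R = 2.44 × 23800 km × (1930/2980)^(1/3)
    = 50200 km

50200 km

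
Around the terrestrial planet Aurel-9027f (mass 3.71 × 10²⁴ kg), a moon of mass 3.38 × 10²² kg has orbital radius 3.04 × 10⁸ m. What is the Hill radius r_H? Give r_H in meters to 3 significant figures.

r_H ≈ a (m/3M)^(1/3)
    = (3.04 × 10⁸) × (3.38 × 10²² / (3 × 3.71 × 10²⁴))^(1/3)
    = 4.40 × 10⁷ m

4.40 × 10⁷ m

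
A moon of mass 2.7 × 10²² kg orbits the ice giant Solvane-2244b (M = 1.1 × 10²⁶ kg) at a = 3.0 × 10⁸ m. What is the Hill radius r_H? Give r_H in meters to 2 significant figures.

r_H ≈ a (m/3M)^(1/3)
    = (3.0 × 10⁸) × (2.7 × 10²² / (3 × 1.1 × 10²⁶))^(1/3)
    = 1.3 × 10⁷ m

1.3 × 10⁷ m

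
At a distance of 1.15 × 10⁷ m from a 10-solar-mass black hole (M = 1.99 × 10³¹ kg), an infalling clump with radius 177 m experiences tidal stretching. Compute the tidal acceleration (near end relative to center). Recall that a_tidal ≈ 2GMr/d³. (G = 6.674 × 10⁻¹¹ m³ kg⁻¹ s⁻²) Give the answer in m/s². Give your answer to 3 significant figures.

Since r ≪ d, expand the inverse-square field across one radius to get the leading 2GMr/d³ term.
Δg = 2GMr/d³
   = 2 × (6.674 × 10⁻¹¹) × (1.99 × 10³¹) × (177) / (1.15 × 10⁷)³
   = 3.09 × 10² m/s²

3.09 × 10² m/s²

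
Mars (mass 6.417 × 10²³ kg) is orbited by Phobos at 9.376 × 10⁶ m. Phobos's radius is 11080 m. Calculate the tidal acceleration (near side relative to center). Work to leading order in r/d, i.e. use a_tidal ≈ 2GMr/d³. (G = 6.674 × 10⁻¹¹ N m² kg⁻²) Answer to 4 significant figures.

Δg = 2GMr/d³
   = 2 × (6.674 × 10⁻¹¹) × (6.417 × 10²³) × (11080) / (9.376 × 10⁶)³
   = 1.151 × 10⁻³ m/s²

1.151 × 10⁻³ m/s²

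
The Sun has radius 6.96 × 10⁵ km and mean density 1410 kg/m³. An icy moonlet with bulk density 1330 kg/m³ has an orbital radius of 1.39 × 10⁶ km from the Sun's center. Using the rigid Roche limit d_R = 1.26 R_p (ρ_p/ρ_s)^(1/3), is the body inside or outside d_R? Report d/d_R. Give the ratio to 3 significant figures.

outside; d/d_R ≈ 1.55

d_R = 1.26 × (6.96 × 10⁵ km) × (1410/1330)^(1/3) = 8.942 × 10⁵ km
d/d_R = (1.39 × 10⁶) / (8.942 × 10⁵) = 1.55
Since d/d_R > 1, the body is outside the Roche limit.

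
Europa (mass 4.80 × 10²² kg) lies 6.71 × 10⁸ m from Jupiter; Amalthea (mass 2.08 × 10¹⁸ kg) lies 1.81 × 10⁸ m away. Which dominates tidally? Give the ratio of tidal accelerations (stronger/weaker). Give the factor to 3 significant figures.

The tide-raising term goes as M/d³ (the gradient of a 1/d² field).
Europa: (4.80 × 10²²) / (6.71 × 10⁸)³ = 1.589 × 10⁻⁴
Amalthea: (2.08 × 10¹⁸) / (1.81 × 10⁸)³ = 3.508 × 10⁻⁷
Ratio (larger/smaller) = 453

Europa, by a factor of ≈ 453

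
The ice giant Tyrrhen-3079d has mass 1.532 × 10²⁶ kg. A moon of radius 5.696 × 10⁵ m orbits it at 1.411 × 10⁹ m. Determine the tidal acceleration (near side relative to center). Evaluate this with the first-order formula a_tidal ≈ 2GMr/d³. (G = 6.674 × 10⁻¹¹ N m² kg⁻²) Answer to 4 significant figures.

Δg = 2GMr/d³
   = 2 × (6.674 × 10⁻¹¹) × (1.532 × 10²⁶) × (5.696 × 10⁵) / (1.411 × 10⁹)³
   = 4.146 × 10⁻⁶ m/s²

4.146 × 10⁻⁶ m/s²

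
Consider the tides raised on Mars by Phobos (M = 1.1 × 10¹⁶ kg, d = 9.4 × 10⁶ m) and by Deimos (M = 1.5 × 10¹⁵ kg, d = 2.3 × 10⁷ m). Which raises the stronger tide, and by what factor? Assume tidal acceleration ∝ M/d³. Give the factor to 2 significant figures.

Phobos, by a factor of ≈ 110

The tide-raising term goes as M/d³ (the gradient of a 1/d² field).
Phobos: (1.1 × 10¹⁶) / (9.4 × 10⁶)³ = 1.324 × 10⁻⁵
Deimos: (1.5 × 10¹⁵) / (2.3 × 10⁷)³ = 1.233 × 10⁻⁷
Ratio (larger/smaller) = 110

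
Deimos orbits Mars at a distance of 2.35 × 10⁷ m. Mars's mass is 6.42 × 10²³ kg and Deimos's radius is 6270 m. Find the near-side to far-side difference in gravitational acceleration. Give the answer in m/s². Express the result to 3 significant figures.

Δa = 4GMr/d³
   = 4 × (6.674 × 10⁻¹¹) × (6.42 × 10²³) × (6270) / (2.35 × 10⁷)³
   = 8.28 × 10⁻⁵ m/s²

8.28 × 10⁻⁵ m/s²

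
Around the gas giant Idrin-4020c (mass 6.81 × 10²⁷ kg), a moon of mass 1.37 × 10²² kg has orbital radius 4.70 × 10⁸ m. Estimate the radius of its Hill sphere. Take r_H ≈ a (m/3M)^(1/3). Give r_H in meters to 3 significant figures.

r_H ≈ a (m/3M)^(1/3)
    = (4.70 × 10⁸) × (1.37 × 10²² / (3 × 6.81 × 10²⁷))^(1/3)
    = 4.11 × 10⁶ m

4.11 × 10⁶ m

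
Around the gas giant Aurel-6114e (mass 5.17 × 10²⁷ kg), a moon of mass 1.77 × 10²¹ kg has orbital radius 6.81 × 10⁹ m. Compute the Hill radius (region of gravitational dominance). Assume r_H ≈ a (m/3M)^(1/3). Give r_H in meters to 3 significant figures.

r_H ≈ a (m/3M)^(1/3)
    = (6.81 × 10⁹) × (1.77 × 10²¹ / (3 × 5.17 × 10²⁷))^(1/3)
    = 3.30 × 10⁷ m

3.30 × 10⁷ m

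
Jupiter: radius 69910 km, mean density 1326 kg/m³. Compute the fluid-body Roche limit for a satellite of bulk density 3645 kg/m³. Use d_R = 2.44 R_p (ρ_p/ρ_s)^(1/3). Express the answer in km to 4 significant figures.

d_R = 2.44 × 69910 km × (1326/3645)^(1/3)
    = 1.218 × 10⁵ km

1.218 × 10⁵ km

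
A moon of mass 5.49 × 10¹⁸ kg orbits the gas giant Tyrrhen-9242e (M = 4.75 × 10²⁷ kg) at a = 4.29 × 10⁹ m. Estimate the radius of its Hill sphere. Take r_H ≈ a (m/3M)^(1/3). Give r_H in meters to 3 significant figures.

3.12 × 10⁶ m

r_H ≈ a (m/3M)^(1/3)
    = (4.29 × 10⁹) × (5.49 × 10¹⁸ / (3 × 4.75 × 10²⁷))^(1/3)
    = 3.12 × 10⁶ m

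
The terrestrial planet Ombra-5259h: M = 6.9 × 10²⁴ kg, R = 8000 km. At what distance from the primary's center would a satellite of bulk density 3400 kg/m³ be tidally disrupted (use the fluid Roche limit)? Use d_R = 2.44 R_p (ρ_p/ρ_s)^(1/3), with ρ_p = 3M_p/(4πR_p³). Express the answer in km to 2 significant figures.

19000 km

ρ_p = 3M_p/(4πR_p³) = 3 × (6.9 × 10²⁴) / (4π × (8.0 × 10⁶ m)³) = 3200 kg/m³
d_R = 2.44 × 8000 km × (3200/3400)^(1/3)
    = 19000 km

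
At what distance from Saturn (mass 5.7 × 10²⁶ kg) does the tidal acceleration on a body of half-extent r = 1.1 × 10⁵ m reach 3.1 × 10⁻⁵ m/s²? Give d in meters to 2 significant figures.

2GMr/d³ = a_tidal  ⇒  d = (2GMr / a_tidal)^(1/3)
d = (2 × 6.674×10⁻¹¹ × (5.7 × 10²⁶) × (1.1 × 10⁵) / (3.1 × 10⁻⁵))^(1/3)
  = 6.5 × 10⁸ m

6.5 × 10⁸ m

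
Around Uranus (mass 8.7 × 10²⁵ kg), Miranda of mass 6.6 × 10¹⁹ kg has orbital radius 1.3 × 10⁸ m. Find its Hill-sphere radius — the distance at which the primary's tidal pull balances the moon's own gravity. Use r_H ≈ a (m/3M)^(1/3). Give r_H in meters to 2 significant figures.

8.2 × 10⁵ m

r_H ≈ a (m/3M)^(1/3)
    = (1.3 × 10⁸) × (6.6 × 10¹⁹ / (3 × 8.7 × 10²⁵))^(1/3)
    = 8.2 × 10⁵ m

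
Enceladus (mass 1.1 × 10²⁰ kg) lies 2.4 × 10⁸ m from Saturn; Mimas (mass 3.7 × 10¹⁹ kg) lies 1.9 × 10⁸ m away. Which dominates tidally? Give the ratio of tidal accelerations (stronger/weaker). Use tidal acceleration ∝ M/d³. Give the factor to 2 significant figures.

Tidal stretch scales as M/d³; compute that for each body.
Enceladus: (1.1 × 10²⁰) / (2.4 × 10⁸)³ = 7.957 × 10⁻⁶
Mimas: (3.7 × 10¹⁹) / (1.9 × 10⁸)³ = 5.394 × 10⁻⁶
Ratio (larger/smaller) = 1.5

Enceladus, by a factor of ≈ 1.5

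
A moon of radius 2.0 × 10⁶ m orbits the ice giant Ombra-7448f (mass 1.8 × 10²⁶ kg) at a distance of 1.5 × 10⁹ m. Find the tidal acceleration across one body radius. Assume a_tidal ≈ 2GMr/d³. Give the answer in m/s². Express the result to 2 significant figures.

Δa = 2GMr/d³
   = 2 × (6.674 × 10⁻¹¹) × (1.8 × 10²⁶) × (2.0 × 10⁶) / (1.5 × 10⁹)³
   = 1.4 × 10⁻⁵ m/s²

1.4 × 10⁻⁵ m/s²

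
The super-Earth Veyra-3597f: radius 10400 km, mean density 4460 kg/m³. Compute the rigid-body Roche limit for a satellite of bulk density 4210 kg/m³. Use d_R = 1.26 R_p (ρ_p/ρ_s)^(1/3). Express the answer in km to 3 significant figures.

d_R = 1.26 × 10400 km × (4460/4210)^(1/3)
    = 13400 km

13400 km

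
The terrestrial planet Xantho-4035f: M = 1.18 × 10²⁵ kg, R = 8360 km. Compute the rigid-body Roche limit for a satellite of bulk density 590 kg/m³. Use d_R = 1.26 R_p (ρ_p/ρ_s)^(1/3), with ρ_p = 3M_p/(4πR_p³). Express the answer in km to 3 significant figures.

ρ_p = 3M_p/(4πR_p³) = 3 × (1.18 × 10²⁵) / (4π × (8.36 × 10⁶ m)³) = 4820 kg/m³
d_R = 1.26 × 8360 km × (4820/590)^(1/3)
    = 21200 km

21200 km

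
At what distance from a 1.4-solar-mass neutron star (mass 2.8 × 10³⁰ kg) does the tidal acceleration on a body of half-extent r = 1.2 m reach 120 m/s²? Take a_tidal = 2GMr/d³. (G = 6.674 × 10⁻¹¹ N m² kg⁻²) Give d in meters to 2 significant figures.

1.6 × 10⁶ m

2GMr/d³ = a_tidal  ⇒  d = (2GMr / a_tidal)^(1/3)
d = (2 × 6.674×10⁻¹¹ × (2.8 × 10³⁰) × (1.2) / (120))^(1/3)
  = 1.6 × 10⁶ m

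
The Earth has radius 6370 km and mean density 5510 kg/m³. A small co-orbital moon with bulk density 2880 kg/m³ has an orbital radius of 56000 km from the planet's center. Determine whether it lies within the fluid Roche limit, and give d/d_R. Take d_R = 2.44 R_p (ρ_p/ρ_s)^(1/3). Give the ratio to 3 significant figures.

d_R = 2.44 × (6370 km) × (5510/2880)^(1/3) = 19300 km
d/d_R = (56000) / (19300) = 2.90
Since d/d_R > 1, the body is outside the Roche limit.

outside; d/d_R ≈ 2.90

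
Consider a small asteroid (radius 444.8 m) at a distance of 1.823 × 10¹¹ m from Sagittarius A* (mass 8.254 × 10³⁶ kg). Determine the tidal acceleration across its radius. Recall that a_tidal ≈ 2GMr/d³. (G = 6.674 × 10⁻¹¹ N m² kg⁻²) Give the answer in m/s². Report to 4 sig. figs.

Δg = 2GMr/d³
   = 2 × (6.674 × 10⁻¹¹) × (8.254 × 10³⁶) × (444.8) / (1.823 × 10¹¹)³
   = 8.089 × 10⁻⁵ m/s²

8.089 × 10⁻⁵ m/s²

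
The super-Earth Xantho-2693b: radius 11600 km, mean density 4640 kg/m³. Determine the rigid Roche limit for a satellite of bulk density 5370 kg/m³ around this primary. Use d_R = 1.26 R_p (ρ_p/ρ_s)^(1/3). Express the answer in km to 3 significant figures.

13900 km

d_R = 1.26 × 11600 km × (4640/5370)^(1/3)
    = 13900 km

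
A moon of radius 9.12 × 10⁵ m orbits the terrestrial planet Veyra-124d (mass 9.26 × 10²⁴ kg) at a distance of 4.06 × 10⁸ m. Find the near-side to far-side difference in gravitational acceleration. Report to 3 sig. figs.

3.37 × 10⁻⁵ m/s²

Δa = 4GMr/d³
   = 4 × (6.674 × 10⁻¹¹) × (9.26 × 10²⁴) × (9.12 × 10⁵) / (4.06 × 10⁸)³
   = 3.37 × 10⁻⁵ m/s²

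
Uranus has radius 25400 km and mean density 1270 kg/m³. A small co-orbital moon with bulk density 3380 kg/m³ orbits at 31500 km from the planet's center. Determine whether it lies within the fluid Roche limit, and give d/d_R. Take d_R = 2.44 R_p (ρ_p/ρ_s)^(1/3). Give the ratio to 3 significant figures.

inside; d/d_R ≈ 0.704

d_R = 2.44 × (25400 km) × (1270/3380)^(1/3) = 44720 km
d/d_R = (31500) / (44720) = 0.704
Since d/d_R < 1, the body is inside the Roche limit.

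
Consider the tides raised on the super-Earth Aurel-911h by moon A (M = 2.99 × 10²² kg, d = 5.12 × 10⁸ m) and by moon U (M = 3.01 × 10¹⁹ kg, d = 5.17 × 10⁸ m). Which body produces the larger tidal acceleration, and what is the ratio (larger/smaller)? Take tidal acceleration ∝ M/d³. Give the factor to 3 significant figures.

Moon A, by a factor of ≈ 1020

The tide-raising term goes as M/d³ (the gradient of a 1/d² field).
Moon A: (2.99 × 10²²) / (5.12 × 10⁸)³ = 2.228 × 10⁻⁴
Moon U: (3.01 × 10¹⁹) / (5.17 × 10⁸)³ = 2.178 × 10⁻⁷
Ratio (larger/smaller) = 1020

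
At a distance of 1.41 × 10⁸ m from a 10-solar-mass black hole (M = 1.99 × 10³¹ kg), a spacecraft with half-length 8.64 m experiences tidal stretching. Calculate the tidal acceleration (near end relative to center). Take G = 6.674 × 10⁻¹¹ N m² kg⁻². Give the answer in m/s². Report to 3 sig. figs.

a_tidal = 2GMr/d³
        = 2 × (6.674 × 10⁻¹¹) × (1.99 × 10³¹) × (8.64) / (1.41 × 10⁸)³
        = 8.19 × 10⁻³ m/s²

8.19 × 10⁻³ m/s²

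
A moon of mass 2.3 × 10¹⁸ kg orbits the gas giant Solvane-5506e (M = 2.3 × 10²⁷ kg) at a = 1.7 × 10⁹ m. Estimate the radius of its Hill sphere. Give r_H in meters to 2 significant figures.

1.2 × 10⁶ m

r_H ≈ a (m/3M)^(1/3)
    = (1.7 × 10⁹) × (2.3 × 10¹⁸ / (3 × 2.3 × 10²⁷))^(1/3)
    = 1.2 × 10⁶ m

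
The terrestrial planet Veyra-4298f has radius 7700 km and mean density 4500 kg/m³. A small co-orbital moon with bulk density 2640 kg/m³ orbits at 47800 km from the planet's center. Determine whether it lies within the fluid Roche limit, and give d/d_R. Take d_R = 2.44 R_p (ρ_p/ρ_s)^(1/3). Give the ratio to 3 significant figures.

outside; d/d_R ≈ 2.13

d_R = 2.44 × (7700 km) × (4500/2640)^(1/3) = 22440 km
d/d_R = (47800) / (22440) = 2.13
Since d/d_R > 1, the body is outside the Roche limit.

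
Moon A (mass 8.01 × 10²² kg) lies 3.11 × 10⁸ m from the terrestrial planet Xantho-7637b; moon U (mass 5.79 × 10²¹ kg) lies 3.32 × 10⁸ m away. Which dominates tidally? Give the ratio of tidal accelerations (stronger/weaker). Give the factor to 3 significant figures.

The tide-raising term goes as M/d³ (the gradient of a 1/d² field).
Moon A: (8.01 × 10²²) / (3.11 × 10⁸)³ = 2.663 × 10⁻³
Moon U: (5.79 × 10²¹) / (3.32 × 10⁸)³ = 1.582 × 10⁻⁴
Ratio (larger/smaller) = 16.8

Moon A, by a factor of ≈ 16.8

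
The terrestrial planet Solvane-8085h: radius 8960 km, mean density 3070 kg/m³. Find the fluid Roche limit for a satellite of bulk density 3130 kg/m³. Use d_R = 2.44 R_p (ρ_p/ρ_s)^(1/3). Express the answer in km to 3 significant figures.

21700 km

d_R = 2.44 × 8960 km × (3070/3130)^(1/3)
    = 21700 km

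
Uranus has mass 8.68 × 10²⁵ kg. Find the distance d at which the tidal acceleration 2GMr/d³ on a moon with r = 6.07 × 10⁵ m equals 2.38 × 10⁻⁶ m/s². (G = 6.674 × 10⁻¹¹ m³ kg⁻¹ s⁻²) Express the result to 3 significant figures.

1.43 × 10⁹ m

2GMr/d³ = a_tidal  ⇒  d = (2GMr / a_tidal)^(1/3)
d = (2 × 6.674×10⁻¹¹ × (8.68 × 10²⁵) × (6.07 × 10⁵) / (2.38 × 10⁻⁶))^(1/3)
  = 1.43 × 10⁹ m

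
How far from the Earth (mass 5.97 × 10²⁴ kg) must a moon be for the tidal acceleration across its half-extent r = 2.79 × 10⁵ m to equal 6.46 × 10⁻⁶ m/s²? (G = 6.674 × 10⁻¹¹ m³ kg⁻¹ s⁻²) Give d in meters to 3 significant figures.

2GMr/d³ = a_tidal  ⇒  d = (2GMr / a_tidal)^(1/3)
d = (2 × 6.674×10⁻¹¹ × (5.97 × 10²⁴) × (2.79 × 10⁵) / (6.46 × 10⁻⁶))^(1/3)
  = 3.25 × 10⁸ m

3.25 × 10⁸ m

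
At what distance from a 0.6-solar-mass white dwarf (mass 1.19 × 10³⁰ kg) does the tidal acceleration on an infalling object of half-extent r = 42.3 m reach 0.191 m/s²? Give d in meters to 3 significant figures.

3.28 × 10⁷ m

2GMr/d³ = a_tidal  ⇒  d = (2GMr / a_tidal)^(1/3)
d = (2 × 6.674×10⁻¹¹ × (1.19 × 10³⁰) × (42.3) / (0.191))^(1/3)
  = 3.28 × 10⁷ m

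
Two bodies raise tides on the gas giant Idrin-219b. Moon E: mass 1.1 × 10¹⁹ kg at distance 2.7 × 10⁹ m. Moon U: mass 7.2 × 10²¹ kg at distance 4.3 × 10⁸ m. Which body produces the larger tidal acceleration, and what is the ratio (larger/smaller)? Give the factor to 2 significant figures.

Moon U, by a factor of ≈ 1.6 × 10⁵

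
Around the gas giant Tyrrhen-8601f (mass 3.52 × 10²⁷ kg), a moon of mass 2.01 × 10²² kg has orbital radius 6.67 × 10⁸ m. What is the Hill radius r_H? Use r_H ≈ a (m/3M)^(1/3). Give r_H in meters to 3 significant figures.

8.27 × 10⁶ m

r_H ≈ a (m/3M)^(1/3)
    = (6.67 × 10⁸) × (2.01 × 10²² / (3 × 3.52 × 10²⁷))^(1/3)
    = 8.27 × 10⁶ m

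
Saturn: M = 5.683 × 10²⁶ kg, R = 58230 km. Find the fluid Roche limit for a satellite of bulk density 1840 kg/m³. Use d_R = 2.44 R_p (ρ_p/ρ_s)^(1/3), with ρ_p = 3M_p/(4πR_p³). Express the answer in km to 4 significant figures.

ρ_p = 3M_p/(4πR_p³) = 3 × (5.683 × 10²⁶) / (4π × (5.823 × 10⁷ m)³) = 687.1 kg/m³
d_R = 2.44 × 58230 km × (687.1/1840)^(1/3)
    = 1.023 × 10⁵ km

1.023 × 10⁵ km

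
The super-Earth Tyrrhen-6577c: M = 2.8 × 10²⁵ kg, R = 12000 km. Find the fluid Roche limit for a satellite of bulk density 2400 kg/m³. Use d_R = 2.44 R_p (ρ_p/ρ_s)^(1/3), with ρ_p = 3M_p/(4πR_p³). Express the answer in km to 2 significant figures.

ρ_p = 3M_p/(4πR_p³) = 3 × (2.8 × 10²⁵) / (4π × (1.2 × 10⁷ m)³) = 3900 kg/m³
d_R = 2.44 × 12000 km × (3900/2400)^(1/3)
    = 34000 km

34000 km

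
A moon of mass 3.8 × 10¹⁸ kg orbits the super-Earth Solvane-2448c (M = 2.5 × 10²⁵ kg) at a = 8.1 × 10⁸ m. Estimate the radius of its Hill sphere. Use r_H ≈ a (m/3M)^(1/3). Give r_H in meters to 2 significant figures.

r_H ≈ a (m/3M)^(1/3)
    = (8.1 × 10⁸) × (3.8 × 10¹⁸ / (3 × 2.5 × 10²⁵))^(1/3)
    = 3.0 × 10⁶ m

3.0 × 10⁶ m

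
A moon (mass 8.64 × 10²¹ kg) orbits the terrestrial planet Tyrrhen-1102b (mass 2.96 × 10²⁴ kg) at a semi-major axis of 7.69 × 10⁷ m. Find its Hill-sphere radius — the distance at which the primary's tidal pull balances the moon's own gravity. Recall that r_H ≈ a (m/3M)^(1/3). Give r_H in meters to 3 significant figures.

r_H ≈ a (m/3M)^(1/3)
    = (7.69 × 10⁷) × (8.64 × 10²¹ / (3 × 2.96 × 10²⁴))^(1/3)
    = 7.62 × 10⁶ m

7.62 × 10⁶ m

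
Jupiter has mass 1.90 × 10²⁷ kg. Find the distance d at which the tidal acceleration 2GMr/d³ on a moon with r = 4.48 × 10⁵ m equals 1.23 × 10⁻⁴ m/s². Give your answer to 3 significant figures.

2GMr/d³ = a_tidal  ⇒  d = (2GMr / a_tidal)^(1/3)
d = (2 × 6.674×10⁻¹¹ × (1.90 × 10²⁷) × (4.48 × 10⁵) / (1.23 × 10⁻⁴))^(1/3)
  = 9.74 × 10⁸ m

9.74 × 10⁸ m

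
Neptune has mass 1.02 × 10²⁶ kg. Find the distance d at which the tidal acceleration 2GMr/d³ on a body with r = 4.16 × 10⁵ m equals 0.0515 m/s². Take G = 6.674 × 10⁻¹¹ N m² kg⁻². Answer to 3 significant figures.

4.79 × 10⁷ m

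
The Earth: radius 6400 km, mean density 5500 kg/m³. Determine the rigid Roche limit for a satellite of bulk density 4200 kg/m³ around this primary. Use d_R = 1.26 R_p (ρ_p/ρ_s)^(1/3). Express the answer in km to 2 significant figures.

d_R = 1.26 × 6400 km × (5500/4200)^(1/3)
    = 8800 km

8800 km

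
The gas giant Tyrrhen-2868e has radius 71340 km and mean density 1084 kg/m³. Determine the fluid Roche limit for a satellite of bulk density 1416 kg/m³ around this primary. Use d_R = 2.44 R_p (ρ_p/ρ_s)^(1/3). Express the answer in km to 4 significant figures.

1.592 × 10⁵ km

d_R = 2.44 × 71340 km × (1084/1416)^(1/3)
    = 1.592 × 10⁵ km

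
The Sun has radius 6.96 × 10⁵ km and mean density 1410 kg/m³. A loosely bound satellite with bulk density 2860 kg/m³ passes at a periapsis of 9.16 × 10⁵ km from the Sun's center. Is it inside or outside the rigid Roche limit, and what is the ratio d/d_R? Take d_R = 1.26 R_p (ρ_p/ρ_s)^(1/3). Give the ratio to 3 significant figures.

outside; d/d_R ≈ 1.32

d_R = 1.26 × (6.96 × 10⁵ km) × (1410/2860)^(1/3) = 6.928 × 10⁵ km
d/d_R = (9.16 × 10⁵) / (6.928 × 10⁵) = 1.32
Since d/d_R > 1, the body is outside the Roche limit.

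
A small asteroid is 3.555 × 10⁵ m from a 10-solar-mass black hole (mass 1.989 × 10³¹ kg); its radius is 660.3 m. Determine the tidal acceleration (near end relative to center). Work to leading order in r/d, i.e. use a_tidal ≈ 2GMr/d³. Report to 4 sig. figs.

3.902 × 10⁷ m/s²

Δa = 2GMr/d³
   = 2 × (6.674 × 10⁻¹¹) × (1.989 × 10³¹) × (660.3) / (3.555 × 10⁵)³
   = 3.902 × 10⁷ m/s²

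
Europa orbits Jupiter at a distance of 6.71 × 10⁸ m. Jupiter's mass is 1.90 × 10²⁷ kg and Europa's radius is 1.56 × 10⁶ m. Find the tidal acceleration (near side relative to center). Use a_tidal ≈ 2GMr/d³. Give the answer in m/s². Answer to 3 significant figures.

Δa = 2GMr/d³
   = 2 × (6.674 × 10⁻¹¹) × (1.90 × 10²⁷) × (1.56 × 10⁶) / (6.71 × 10⁸)³
   = 1.31 × 10⁻³ m/s²

1.31 × 10⁻³ m/s²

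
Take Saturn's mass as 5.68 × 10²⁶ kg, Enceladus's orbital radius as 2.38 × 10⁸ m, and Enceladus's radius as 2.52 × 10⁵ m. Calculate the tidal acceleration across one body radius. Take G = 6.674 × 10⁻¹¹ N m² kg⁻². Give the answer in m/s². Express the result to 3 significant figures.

1.42 × 10⁻³ m/s²

Since r ≪ d, expand the inverse-square field across one radius to get the leading 2GMr/d³ term.
Δg = 2GMr/d³
   = 2 × (6.674 × 10⁻¹¹) × (5.68 × 10²⁶) × (2.52 × 10⁵) / (2.38 × 10⁸)³
   = 1.42 × 10⁻³ m/s²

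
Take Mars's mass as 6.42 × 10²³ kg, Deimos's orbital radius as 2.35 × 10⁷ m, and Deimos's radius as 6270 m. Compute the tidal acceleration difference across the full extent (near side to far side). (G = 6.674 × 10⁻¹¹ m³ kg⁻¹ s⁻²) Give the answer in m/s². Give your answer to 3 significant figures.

8.28 × 10⁻⁵ m/s²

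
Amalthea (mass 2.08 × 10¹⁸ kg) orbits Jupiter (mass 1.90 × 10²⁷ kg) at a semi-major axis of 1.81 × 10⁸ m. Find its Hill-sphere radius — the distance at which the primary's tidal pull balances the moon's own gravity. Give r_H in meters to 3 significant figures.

1.29 × 10⁵ m

r_H ≈ a (m/3M)^(1/3)
    = (1.81 × 10⁸) × (2.08 × 10¹⁸ / (3 × 1.90 × 10²⁷))^(1/3)
    = 1.29 × 10⁵ m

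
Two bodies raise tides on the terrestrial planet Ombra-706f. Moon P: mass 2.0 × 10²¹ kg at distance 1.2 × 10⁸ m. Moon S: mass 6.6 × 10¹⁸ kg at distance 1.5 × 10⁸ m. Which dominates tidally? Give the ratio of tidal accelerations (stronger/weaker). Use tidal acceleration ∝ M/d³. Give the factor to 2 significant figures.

Tidal stretch scales as M/d³; compute that for each body.
Moon P: (2.0 × 10²¹) / (1.2 × 10⁸)³ = 1.157 × 10⁻³
Moon S: (6.6 × 10¹⁸) / (1.5 × 10⁸)³ = 1.956 × 10⁻⁶
Ratio (larger/smaller) = 590

Moon P, by a factor of ≈ 590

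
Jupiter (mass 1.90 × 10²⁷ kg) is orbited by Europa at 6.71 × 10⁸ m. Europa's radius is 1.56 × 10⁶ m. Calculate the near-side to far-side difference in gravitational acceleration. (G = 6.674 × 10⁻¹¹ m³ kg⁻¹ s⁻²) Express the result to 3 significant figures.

Δa = 4GMr/d³
   = 4 × (6.674 × 10⁻¹¹) × (1.90 × 10²⁷) × (1.56 × 10⁶) / (6.71 × 10⁸)³
   = 2.62 × 10⁻³ m/s²

2.62 × 10⁻³ m/s²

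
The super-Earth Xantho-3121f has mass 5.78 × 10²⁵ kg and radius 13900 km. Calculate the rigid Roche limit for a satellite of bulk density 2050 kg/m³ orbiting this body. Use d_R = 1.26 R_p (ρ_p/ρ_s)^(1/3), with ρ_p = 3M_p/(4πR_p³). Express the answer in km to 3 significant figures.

ρ_p = 3M_p/(4πR_p³) = 3 × (5.78 × 10²⁵) / (4π × (1.39 × 10⁷ m)³) = 5140 kg/m³
d_R = 1.26 × 13900 km × (5140/2050)^(1/3)
    = 23800 km

23800 km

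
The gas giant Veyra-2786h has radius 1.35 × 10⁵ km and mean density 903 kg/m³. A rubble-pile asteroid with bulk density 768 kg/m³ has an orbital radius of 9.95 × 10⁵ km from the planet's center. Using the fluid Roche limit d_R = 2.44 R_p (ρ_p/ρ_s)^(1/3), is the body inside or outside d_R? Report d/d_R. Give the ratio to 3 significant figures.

d_R = 2.44 × (1.35 × 10⁵ km) × (903/768)^(1/3) = 3.477 × 10⁵ km
d/d_R = (9.95 × 10⁵) / (3.477 × 10⁵) = 2.86
Since d/d_R > 1, the body is outside the Roche limit.

outside; d/d_R ≈ 2.86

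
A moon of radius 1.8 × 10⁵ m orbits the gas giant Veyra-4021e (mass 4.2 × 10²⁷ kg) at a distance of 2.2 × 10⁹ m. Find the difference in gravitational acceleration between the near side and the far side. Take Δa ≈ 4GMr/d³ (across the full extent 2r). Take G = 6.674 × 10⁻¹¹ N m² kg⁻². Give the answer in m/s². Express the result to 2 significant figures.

The field gradient is 2GM/d³; across the full diameter 2r the difference is 4GMr/d³.
Δg = 4GMr/d³
   = 4 × (6.674 × 10⁻¹¹) × (4.2 × 10²⁷) × (1.8 × 10⁵) / (2.2 × 10⁹)³
   = 1.9 × 10⁻⁵ m/s²

1.9 × 10⁻⁵ m/s²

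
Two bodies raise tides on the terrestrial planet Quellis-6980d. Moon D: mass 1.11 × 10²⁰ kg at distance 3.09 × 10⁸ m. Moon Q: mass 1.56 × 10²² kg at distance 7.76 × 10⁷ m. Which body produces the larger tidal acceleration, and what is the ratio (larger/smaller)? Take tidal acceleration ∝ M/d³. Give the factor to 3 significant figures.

The tide-raising term goes as M/d³ (the gradient of a 1/d² field).
Moon D: (1.11 × 10²⁰) / (3.09 × 10⁸)³ = 3.762 × 10⁻⁶
Moon Q: (1.56 × 10²²) / (7.76 × 10⁷)³ = 3.338 × 10⁻²
Ratio (larger/smaller) = 8870

Moon Q, by a factor of ≈ 8870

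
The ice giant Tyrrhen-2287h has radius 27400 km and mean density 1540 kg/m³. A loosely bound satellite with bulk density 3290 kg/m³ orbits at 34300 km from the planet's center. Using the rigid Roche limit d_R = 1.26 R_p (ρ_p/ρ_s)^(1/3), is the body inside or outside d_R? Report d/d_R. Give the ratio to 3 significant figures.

outside; d/d_R ≈ 1.28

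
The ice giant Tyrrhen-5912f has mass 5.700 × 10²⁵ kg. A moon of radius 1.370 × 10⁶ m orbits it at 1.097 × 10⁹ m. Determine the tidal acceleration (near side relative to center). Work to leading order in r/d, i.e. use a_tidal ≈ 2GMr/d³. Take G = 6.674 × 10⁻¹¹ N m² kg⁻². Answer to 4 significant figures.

Since r ≪ d, expand the inverse-square field across one radius to get the leading 2GMr/d³ term.
Δg = 2GMr/d³
   = 2 × (6.674 × 10⁻¹¹) × (5.700 × 10²⁵) × (1.370 × 10⁶) / (1.097 × 10⁹)³
   = 7.896 × 10⁻⁶ m/s²

7.896 × 10⁻⁶ m/s²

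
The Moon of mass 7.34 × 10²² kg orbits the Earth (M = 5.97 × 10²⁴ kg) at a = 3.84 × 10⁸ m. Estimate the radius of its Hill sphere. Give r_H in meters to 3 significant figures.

6.15 × 10⁷ m

r_H ≈ a (m/3M)^(1/3)
    = (3.84 × 10⁸) × (7.34 × 10²² / (3 × 5.97 × 10²⁴))^(1/3)
    = 6.15 × 10⁷ m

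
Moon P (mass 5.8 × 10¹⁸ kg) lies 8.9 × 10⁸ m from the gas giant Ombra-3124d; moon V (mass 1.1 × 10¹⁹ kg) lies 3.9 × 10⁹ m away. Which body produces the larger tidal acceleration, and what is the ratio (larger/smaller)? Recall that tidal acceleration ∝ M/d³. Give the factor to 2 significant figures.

Moon P, by a factor of ≈ 44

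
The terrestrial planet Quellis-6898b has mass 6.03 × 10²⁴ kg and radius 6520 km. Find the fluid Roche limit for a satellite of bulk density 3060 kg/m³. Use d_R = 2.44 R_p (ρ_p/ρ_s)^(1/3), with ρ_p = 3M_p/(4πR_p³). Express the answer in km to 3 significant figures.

ρ_p = 3M_p/(4πR_p³) = 3 × (6.03 × 10²⁴) / (4π × (6.52 × 10⁶ m)³) = 5190 kg/m³
d_R = 2.44 × 6520 km × (5190/3060)^(1/3)
    = 19000 km

19000 km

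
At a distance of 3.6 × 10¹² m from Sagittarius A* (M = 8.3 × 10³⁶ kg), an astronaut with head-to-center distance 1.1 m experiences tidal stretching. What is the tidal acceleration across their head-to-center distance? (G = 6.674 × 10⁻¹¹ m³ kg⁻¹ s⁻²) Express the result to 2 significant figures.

2.6 × 10⁻¹¹ m/s²

Δg = 2GMr/d³
   = 2 × (6.674 × 10⁻¹¹) × (8.3 × 10³⁶) × (1.1) / (3.6 × 10¹²)³
   = 2.6 × 10⁻¹¹ m/s²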